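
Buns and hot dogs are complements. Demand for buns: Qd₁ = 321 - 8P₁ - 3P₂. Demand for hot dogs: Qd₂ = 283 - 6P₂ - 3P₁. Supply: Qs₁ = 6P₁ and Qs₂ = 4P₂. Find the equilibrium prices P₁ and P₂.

Market 1: 321 - 8P₁ - 3P₂ = 6P₁ → 14P₁ + 3P₂ = 321.
Market 2: 10P₂ + 3P₁ = 283.
Eliminating P₂: 10×(1) − 3×(2) gives 131P₁ = 2361, so P₁ = 2361/131.
Back-substitute into (2): P₂ = (283 − 3×2361/131) / 10 = 2999/131.

P₁ = 2361/131, P₂ = 2999/131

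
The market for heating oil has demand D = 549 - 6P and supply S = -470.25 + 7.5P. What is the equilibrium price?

Set D = S: 549 - 6P = -470.25 + 7.5P.
1019.25 = 13.5P, so P* = 75.5.
Q* = 549 − 6(75.5) = 96.

P* = 75.5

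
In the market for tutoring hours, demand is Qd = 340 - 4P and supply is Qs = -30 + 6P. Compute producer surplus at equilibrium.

Equilibrium: 340 - 4P = -30 + 6P gives P* = 37, Q* = 192.
Supply starts at P = 5 (where Qs = 0).
PS = ½(37 − 5)(192) = 3072.

Producer surplus = 3072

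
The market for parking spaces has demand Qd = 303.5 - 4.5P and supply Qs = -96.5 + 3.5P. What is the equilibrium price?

Set Qd = Qs: 303.5 - 4.5P = -96.5 + 3.5P.
400 = 8P, so P* = 50.
Q* = 303.5 − 4.5(50) = 78.5.

P* = 50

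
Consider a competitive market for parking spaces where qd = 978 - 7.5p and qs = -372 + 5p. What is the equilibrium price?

Set qd = qs: 978 - 7.5p = -372 + 5p.
1350 = 12.5p, so p* = 108.
q* = 978 − 7.5(108) = 168.

p* = 108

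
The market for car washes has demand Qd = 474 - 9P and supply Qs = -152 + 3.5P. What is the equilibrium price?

Set Qd = Qs: 474 - 9P = -152 + 3.5P.
626 = 12.5P, so P* = 50.08.
Q* = 474 − 9(50.08) = 23.28.

P* = 50.08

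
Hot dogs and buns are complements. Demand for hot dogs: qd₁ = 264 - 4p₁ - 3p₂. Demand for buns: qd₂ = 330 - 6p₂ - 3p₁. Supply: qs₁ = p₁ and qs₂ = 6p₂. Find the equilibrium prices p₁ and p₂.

p₁ = 726/17, p₂ = 286/17

Market 1: 264 - 4p₁ - 3p₂ = p₁ → 5p₁ + 3p₂ = 264.
Market 2: 12p₂ + 3p₁ = 330.
Eliminating p₂: 12×(1) − 3×(2) gives 51p₁ = 2178, so p₁ = 726/17.
Back-substitute into (2): p₂ = (330 − 3×726/17) / 12 = 286/17.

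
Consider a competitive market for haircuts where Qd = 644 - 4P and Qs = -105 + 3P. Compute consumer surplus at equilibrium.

Consumer surplus = 5832

Equilibrium: 644 - 4P = -105 + 3P gives P* = 107, Q* = 216.
Demand choke price (Qd = 0): P = 161.
CS = ½(161 − 107)(216) = 5832.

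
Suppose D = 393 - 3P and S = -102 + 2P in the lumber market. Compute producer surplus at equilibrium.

Equilibrium: 393 - 3P = -102 + 2P gives P* = 99, Q* = 96.
Supply starts at P = 51 (where S = 0).
PS = ½(99 − 51)(96) = 2304.

Producer surplus = 2304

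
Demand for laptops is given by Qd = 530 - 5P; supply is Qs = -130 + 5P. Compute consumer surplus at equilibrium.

Equilibrium: 530 - 5P = -130 + 5P gives P* = 66, Q* = 200.
Demand choke price (Qd = 0): P = 106.
CS = ½(106 − 66)(200) = 4000.

Consumer surplus = 4000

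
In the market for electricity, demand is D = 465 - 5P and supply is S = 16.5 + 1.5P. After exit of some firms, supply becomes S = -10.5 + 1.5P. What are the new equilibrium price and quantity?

P' = 951/13, Q' = 1290/13

Original equilibrium: P* = 69, Q* = 120.
New equilibrium: 465 - 5P = -10.5 + 1.5P, so 475.5 = 6.5P and P' = 951/13; Q' = 465 − 5(951/13) = 1290/13.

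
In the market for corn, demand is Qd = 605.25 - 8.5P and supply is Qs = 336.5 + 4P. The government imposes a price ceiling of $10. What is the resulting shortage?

Equilibrium price would be P* = 21.5, so the ceiling at 10 binds.
At P = 10: Qd = 605.25 − 8.5(10) = 520.25, Qs = 336.5 + 4(10) = 376.5.
Shortage = 520.25 − 376.5 = 143.75.

Shortage = 143.75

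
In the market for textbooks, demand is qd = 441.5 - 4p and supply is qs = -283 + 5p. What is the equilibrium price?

Set qd = qs: 441.5 - 4p = -283 + 5p.
724.5 = 9p, so p* = 80.5.
q* = 441.5 − 4(80.5) = 119.5.

p* = 80.5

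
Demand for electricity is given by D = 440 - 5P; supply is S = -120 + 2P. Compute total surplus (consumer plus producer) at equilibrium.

Equilibrium: 440 - 5P = -120 + 2P gives P* = 80, Q* = 40.
Demand choke price: P = 88; supply starts at P = 60.
CS = ½(88 − 80)(40) = 160; PS = ½(80 − 60)(40) = 400.

Total surplus = 560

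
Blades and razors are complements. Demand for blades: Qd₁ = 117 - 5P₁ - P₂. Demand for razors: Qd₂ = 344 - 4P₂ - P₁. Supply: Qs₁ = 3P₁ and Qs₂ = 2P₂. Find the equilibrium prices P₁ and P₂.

P₁ = 358/47, P₂ = 2635/47

Market 1: 117 - 5P₁ - P₂ = 3P₁ → 8P₁ + P₂ = 117.
Market 2: 6P₂ + P₁ = 344.
Eliminating P₂: 6×(1) − 1×(2) gives 47P₁ = 358, so P₁ = 358/47.
Back-substitute into (2): P₂ = (344 − 1×358/47) / 6 = 2635/47.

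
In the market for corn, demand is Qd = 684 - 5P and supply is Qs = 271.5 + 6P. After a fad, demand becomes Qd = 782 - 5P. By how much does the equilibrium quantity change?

ΔQ = 588/11

Original equilibrium: P* = 37.5, Q* = 496.5.
New equilibrium: 782 - 5P = 271.5 + 6P, so 510.5 = 11P and P' = 1021/22; Q' = 782 − 5(1021/22) = 12099/22.
Change in quantity: 12099/22 − 496.5 = 588/11.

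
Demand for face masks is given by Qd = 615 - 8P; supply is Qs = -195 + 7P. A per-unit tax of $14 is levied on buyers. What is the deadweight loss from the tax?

Pre-tax equilibrium: P* = 54, Q* = 183.
Tax on buyers shifts demand to Qd = 615 − 8(P + 14) = 503 - 8P.
503 - 8P = -195 + 7P gives seller price Ps = 698/15; buyers pay Pb = 698/15 + 14 = 908/15.
New quantity: Q = 615 − 8(908/15) = 1961/15.
DWL = ½ × 14 × (183 − 1961/15) = 5488/15.

Deadweight loss = 5488/15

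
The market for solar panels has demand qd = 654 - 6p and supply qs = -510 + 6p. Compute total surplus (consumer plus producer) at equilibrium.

Total surplus = 864

Equilibrium: 654 - 6p = -510 + 6p gives p* = 97, q* = 72.
Demand choke price: p = 109; supply starts at p = 85.
CS = ½(109 − 97)(72) = 432; PS = ½(97 − 85)(72) = 432.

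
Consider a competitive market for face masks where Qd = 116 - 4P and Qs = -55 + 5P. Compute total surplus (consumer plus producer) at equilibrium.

Equilibrium: 116 - 4P = -55 + 5P gives P* = 19, Q* = 40.
Demand choke price: P = 29; supply starts at P = 11.
CS = ½(29 − 19)(40) = 200; PS = ½(19 − 11)(40) = 160.

Total surplus = 360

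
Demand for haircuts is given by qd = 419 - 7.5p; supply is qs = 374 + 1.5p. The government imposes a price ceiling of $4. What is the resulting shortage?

Shortage = 9

Equilibrium price would be p* = 5, so the ceiling at 4 binds.
At p = 4: qd = 419 − 7.5(4) = 389, qs = 374 + 1.5(4) = 380.
Shortage = 389 − 380 = 9.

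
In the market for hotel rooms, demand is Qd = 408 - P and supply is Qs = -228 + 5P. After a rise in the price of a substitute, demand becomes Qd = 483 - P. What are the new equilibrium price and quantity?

P' = 118.5, Q' = 364.5

Original equilibrium: P* = 106, Q* = 302.
New equilibrium: 483 - P = -228 + 5P, so 711 = 6P and P' = 118.5; Q' = 483 − 1(118.5) = 364.5.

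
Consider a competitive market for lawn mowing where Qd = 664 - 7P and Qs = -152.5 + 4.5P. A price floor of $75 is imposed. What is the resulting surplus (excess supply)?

Surplus = 46

Equilibrium price would be P* = 71, so the floor at 75 binds.
At P = 75: Qd = 139, Qs = 185.
Surplus = 185 − 139 = 46.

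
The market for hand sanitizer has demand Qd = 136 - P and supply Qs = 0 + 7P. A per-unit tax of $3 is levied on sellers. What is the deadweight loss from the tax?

Deadweight loss = 3.9375

Pre-tax equilibrium: P* = 17, Q* = 119.
Tax on sellers shifts supply to Qs = 0 + 7(P − 3) = -21 + 7P.
136 - P = -21 + 7P gives buyer price Pb = 19.625; sellers receive Ps = 19.625 − 3 = 16.625.
New quantity: Q = 136 − 1(19.625) = 116.375.
DWL = ½ × 3 × (119 − 116.375) = 3.9375.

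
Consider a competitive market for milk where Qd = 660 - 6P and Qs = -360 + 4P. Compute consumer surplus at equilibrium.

Consumer surplus = 192

Equilibrium: 660 - 6P = -360 + 4P gives P* = 102, Q* = 48.
Demand choke price (Qd = 0): P = 110.
CS = ½(110 − 102)(48) = 192.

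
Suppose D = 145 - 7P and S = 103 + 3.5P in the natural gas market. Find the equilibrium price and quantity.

Set D = S: 145 - 7P = 103 + 3.5P.
42 = 10.5P, so P* = 4.
Q* = 145 − 7(4) = 117.

P* = 4, Q* = 117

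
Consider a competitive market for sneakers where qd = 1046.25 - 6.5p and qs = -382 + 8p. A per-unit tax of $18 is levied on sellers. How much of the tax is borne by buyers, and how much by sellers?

Buyers bear 288/29, sellers bear 234/29

Pre-tax equilibrium: p* = 98.5, q* = 406.
Tax on sellers shifts supply to qs = -382 + 8(p − 18) = -526 + 8p.
1046.25 - 6.5p = -526 + 8p gives buyer price pb = 6289/58; sellers receive ps = 6289/58 − 18 = 5245/58.
New quantity: q = 1046.25 − 6.5(6289/58) = 9902/29.
Buyer burden = 6289/58 − 98.5 = 288/29; seller burden = 98.5 − 5245/58 = 234/29.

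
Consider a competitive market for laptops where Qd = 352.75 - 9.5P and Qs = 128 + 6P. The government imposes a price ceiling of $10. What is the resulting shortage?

Shortage = 69.75

Equilibrium price would be P* = 14.5, so the ceiling at 10 binds.
At P = 10: Qd = 352.75 − 9.5(10) = 257.75, Qs = 128 + 6(10) = 188.
Shortage = 257.75 − 188 = 69.75.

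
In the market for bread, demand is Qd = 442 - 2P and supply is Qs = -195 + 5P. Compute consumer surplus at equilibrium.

Consumer surplus = 16900

Equilibrium: 442 - 2P = -195 + 5P gives P* = 91, Q* = 260.
Demand choke price (Qd = 0): P = 221.
CS = ½(221 − 91)(260) = 16900.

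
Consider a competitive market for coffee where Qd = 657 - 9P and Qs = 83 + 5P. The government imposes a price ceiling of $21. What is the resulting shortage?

Equilibrium price would be P* = 41, so the ceiling at 21 binds.
At P = 21: Qd = 657 − 9(21) = 468, Qs = 83 + 5(21) = 188.
Shortage = 468 − 188 = 280.

Shortage = 280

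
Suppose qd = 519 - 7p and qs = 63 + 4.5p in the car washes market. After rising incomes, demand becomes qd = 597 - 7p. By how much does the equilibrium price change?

Original equilibrium: p* = 912/23, q* = 5553/23.
New equilibrium: 597 - 7p = 63 + 4.5p, so 534 = 11.5p and p' = 1068/23; q' = 597 − 7(1068/23) = 6255/23.
Change in price: 1068/23 − 912/23 = 156/23.

Δp = 156/23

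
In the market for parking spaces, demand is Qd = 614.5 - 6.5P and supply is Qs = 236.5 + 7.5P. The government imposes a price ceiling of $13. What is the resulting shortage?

Shortage = 196

Equilibrium price would be P* = 27, so the ceiling at 13 binds.
At P = 13: Qd = 614.5 − 6.5(13) = 530, Qs = 236.5 + 7.5(13) = 334.
Shortage = 530 − 334 = 196.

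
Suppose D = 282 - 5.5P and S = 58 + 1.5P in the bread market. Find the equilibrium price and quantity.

P* = 32, Q* = 106

Set D = S: 282 - 5.5P = 58 + 1.5P.
224 = 7P, so P* = 32.
Q* = 282 − 5.5(32) = 106.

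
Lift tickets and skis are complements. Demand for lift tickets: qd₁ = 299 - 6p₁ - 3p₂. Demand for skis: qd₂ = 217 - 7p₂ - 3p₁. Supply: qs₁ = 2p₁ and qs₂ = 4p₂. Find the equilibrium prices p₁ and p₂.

p₁ = 2638/79, p₂ = 839/79

Market 1: 299 - 6p₁ - 3p₂ = 2p₁ → 8p₁ + 3p₂ = 299.
Market 2: 11p₂ + 3p₁ = 217.
Eliminating p₂: 11×(1) − 3×(2) gives 79p₁ = 2638, so p₁ = 2638/79.
Back-substitute into (2): p₂ = (217 − 3×2638/79) / 11 = 839/79.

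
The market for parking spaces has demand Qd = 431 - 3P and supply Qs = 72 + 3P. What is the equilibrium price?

P* = 359/6

Set Qd = Qs: 431 - 3P = 72 + 3P.
359 = 6P, so P* = 359/6.
Q* = 431 − 3(359/6) = 251.5.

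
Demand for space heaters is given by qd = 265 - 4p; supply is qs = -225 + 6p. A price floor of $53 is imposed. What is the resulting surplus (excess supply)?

Surplus = 40

Equilibrium price would be p* = 49, so the floor at 53 binds.
At p = 53: qd = 53, qs = 93.
Surplus = 93 − 53 = 40.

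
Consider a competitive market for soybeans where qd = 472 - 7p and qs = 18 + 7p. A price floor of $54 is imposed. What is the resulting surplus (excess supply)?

Surplus = 302

Equilibrium price would be p* = 227/7, so the floor at 54 binds.
At p = 54: qd = 94, qs = 396.
Surplus = 396 − 94 = 302.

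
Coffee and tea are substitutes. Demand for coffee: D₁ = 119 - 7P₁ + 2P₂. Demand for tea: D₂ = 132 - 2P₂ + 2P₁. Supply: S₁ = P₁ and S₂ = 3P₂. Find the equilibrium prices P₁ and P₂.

Market 1: 119 - 7P₁ + 2P₂ = P₁ → 8P₁ - 2P₂ = 119.
Market 2: 5P₂ - 2P₁ = 132.
Eliminating P₂: 5×(1) + 2×(2) gives 36P₁ = 859, so P₁ = 859/36.
Back-substitute into (2): P₂ = (132 + 2×859/36) / 5 = 647/18.

P₁ = 859/36, P₂ = 647/18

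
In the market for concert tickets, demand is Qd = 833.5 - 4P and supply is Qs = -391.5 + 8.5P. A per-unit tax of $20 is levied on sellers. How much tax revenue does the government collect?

Tax revenue = 7742

Pre-tax equilibrium: P* = 98, Q* = 441.5.
Tax on sellers shifts supply to Qs = -391.5 + 8.5(P − 20) = -561.5 + 8.5P.
833.5 - 4P = -561.5 + 8.5P gives buyer price Pb = 111.6; sellers receive Ps = 111.6 − 20 = 91.6.
New quantity: Q = 833.5 − 4(111.6) = 387.1.
Revenue = 20 × 387.1 = 7742.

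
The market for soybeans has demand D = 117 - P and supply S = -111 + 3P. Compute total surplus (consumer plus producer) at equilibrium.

Total surplus = 2400

Equilibrium: 117 - P = -111 + 3P gives P* = 57, Q* = 60.
Demand choke price: P = 117; supply starts at P = 37.
CS = ½(117 − 57)(60) = 1800; PS = ½(57 − 37)(60) = 600.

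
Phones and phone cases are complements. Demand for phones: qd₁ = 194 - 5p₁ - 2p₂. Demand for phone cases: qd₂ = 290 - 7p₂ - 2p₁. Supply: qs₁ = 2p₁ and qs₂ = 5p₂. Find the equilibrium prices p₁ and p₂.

p₁ = 21.85, p₂ = 20.525

Market 1: 194 - 5p₁ - 2p₂ = 2p₁ → 7p₁ + 2p₂ = 194.
Market 2: 12p₂ + 2p₁ = 290.
Eliminating p₂: 12×(1) − 2×(2) gives 80p₁ = 1748, so p₁ = 21.85.
Back-substitute into (2): p₂ = (290 − 2×21.85) / 12 = 20.525.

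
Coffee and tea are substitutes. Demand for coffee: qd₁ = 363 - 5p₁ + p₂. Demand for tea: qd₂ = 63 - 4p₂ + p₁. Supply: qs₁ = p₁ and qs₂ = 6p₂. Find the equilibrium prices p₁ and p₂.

p₁ = 3693/59, p₂ = 741/59

Market 1: 363 - 5p₁ + p₂ = p₁ → 6p₁ - p₂ = 363.
Market 2: 10p₂ - p₁ = 63.
Eliminating p₂: 10×(1) + 1×(2) gives 59p₁ = 3693, so p₁ = 3693/59.
Back-substitute into (2): p₂ = (63 + 1×3693/59) / 10 = 741/59.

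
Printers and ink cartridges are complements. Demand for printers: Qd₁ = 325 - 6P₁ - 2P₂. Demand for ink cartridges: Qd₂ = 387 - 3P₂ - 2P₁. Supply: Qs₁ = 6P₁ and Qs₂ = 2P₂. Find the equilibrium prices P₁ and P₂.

P₁ = 851/56, P₂ = 1997/28

Market 1: 325 - 6P₁ - 2P₂ = 6P₁ → 12P₁ + 2P₂ = 325.
Market 2: 5P₂ + 2P₁ = 387.
Eliminating P₂: 5×(1) − 2×(2) gives 56P₁ = 851, so P₁ = 851/56.
Back-substitute into (2): P₂ = (387 − 2×851/56) / 5 = 1997/28.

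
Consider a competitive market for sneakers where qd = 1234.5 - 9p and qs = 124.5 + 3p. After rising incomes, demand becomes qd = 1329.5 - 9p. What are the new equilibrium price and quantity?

p' = 1205/12, q' = 425.75

Original equilibrium: p* = 92.5, q* = 402.
New equilibrium: 1329.5 - 9p = 124.5 + 3p, so 1205 = 12p and p' = 1205/12; q' = 1329.5 − 9(1205/12) = 425.75.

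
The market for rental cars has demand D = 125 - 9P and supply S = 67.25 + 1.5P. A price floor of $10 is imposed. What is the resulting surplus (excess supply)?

Surplus = 47.25

Equilibrium price would be P* = 5.5, so the floor at 10 binds.
At P = 10: D = 35, S = 82.25.
Surplus = 82.25 − 35 = 47.25.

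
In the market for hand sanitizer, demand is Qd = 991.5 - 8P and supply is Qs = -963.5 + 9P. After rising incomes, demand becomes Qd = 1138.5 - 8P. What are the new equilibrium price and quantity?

P' = 2102/17, Q' = 5077/34

Original equilibrium: P* = 115, Q* = 71.5.
New equilibrium: 1138.5 - 8P = -963.5 + 9P, so 2102 = 17P and P' = 2102/17; Q' = 1138.5 − 8(2102/17) = 5077/34.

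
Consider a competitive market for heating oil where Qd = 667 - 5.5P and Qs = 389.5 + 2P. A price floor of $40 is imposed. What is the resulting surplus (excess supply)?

Surplus = 22.5

Equilibrium price would be P* = 37, so the floor at 40 binds.
At P = 40: Qd = 447, Qs = 469.5.
Surplus = 469.5 − 447 = 22.5.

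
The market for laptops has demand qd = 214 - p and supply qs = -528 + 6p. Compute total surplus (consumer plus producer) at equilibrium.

Equilibrium: 214 - p = -528 + 6p gives p* = 106, q* = 108.
Demand choke price: p = 214; supply starts at p = 88.
CS = ½(214 − 106)(108) = 5832; PS = ½(106 − 88)(108) = 972.

Total surplus = 6804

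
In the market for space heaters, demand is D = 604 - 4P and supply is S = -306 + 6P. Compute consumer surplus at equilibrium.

Consumer surplus = 7200

Equilibrium: 604 - 4P = -306 + 6P gives P* = 91, Q* = 240.
Demand choke price (D = 0): P = 151.
CS = ½(151 − 91)(240) = 7200.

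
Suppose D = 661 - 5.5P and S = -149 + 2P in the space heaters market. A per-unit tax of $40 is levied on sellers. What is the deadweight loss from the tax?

Deadweight loss = 3520/3

Pre-tax equilibrium: P* = 108, Q* = 67.
Tax on sellers shifts supply to S = -149 + 2(P − 40) = -229 + 2P.
661 - 5.5P = -229 + 2P gives buyer price Pb = 356/3; sellers receive Ps = 356/3 − 40 = 236/3.
New quantity: Q = 661 − 5.5(356/3) = 25/3.
DWL = ½ × 40 × (67 − 25/3) = 3520/3.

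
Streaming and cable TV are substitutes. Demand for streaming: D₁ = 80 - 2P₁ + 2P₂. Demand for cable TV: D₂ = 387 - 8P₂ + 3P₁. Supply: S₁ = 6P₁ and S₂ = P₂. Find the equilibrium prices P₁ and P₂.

P₁ = 249/11, P₂ = 556/11

Market 1: 80 - 2P₁ + 2P₂ = 6P₁ → 8P₁ - 2P₂ = 80.
Market 2: 9P₂ - 3P₁ = 387.
Eliminating P₂: 9×(1) + 2×(2) gives 66P₁ = 1494, so P₁ = 249/11.
Back-substitute into (2): P₂ = (387 + 3×249/11) / 9 = 556/11.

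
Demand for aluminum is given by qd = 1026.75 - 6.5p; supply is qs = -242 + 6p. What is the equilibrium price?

p* = 101.5

Set qd = qs: 1026.75 - 6.5p = -242 + 6p.
1268.75 = 12.5p, so p* = 101.5.
q* = 1026.75 − 6.5(101.5) = 367.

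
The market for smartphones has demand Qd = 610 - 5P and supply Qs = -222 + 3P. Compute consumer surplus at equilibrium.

Equilibrium: 610 - 5P = -222 + 3P gives P* = 104, Q* = 90.
Demand choke price (Qd = 0): P = 122.
CS = ½(122 − 104)(90) = 810.

Consumer surplus = 810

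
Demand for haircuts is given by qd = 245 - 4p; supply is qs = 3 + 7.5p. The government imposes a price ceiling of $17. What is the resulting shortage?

Shortage = 46.5

Equilibrium price would be p* = 484/23, so the ceiling at 17 binds.
At p = 17: qd = 245 − 4(17) = 177, qs = 3 + 7.5(17) = 130.5.
Shortage = 177 − 130.5 = 46.5.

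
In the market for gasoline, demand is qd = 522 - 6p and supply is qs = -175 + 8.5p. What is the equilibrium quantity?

q* = 6774/29

Set qd = qs: 522 - 6p = -175 + 8.5p.
697 = 14.5p, so p* = 1394/29.
q* = 522 − 6(1394/29) = 6774/29.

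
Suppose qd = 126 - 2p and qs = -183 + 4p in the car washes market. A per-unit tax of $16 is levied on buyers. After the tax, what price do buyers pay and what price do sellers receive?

Buyers pay 373/6, sellers receive 277/6

Pre-tax equilibrium: p* = 51.5, q* = 23.
Tax on buyers shifts demand to qd = 126 − 2(p + 16) = 94 - 2p.
94 - 2p = -183 + 4p gives seller price ps = 277/6; buyers pay pb = 277/6 + 16 = 373/6.
New quantity: q = 126 − 2(373/6) = 5/3.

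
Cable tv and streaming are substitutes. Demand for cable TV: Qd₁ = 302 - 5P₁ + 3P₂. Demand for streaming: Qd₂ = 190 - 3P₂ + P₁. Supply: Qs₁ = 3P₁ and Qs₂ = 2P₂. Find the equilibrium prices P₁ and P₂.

P₁ = 2080/37, P₂ = 1822/37

Market 1: 302 - 5P₁ + 3P₂ = 3P₁ → 8P₁ - 3P₂ = 302.
Market 2: 5P₂ - P₁ = 190.
Eliminating P₂: 5×(1) + 3×(2) gives 37P₁ = 2080, so P₁ = 2080/37.
Back-substitute into (2): P₂ = (190 + 1×2080/37) / 5 = 1822/37.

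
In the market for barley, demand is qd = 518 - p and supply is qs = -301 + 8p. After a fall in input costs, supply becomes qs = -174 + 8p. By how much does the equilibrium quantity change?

Δq = 127/9

Original equilibrium: p* = 91, q* = 427.
New equilibrium: 518 - p = -174 + 8p, so 692 = 9p and p' = 692/9; q' = 518 − 1(692/9) = 3970/9.
Change in quantity: 3970/9 − 427 = 127/9.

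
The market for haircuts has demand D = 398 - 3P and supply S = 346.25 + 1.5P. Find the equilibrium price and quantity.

P* = 11.5, Q* = 363.5

Set D = S: 398 - 3P = 346.25 + 1.5P.
51.75 = 4.5P, so P* = 11.5.
Q* = 398 − 3(11.5) = 363.5.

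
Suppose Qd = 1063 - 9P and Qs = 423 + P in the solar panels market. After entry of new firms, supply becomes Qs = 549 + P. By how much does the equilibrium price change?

ΔP = -12.6

Original equilibrium: P* = 64, Q* = 487.
New equilibrium: 1063 - 9P = 549 + P, so 514 = 10P and P' = 51.4; Q' = 1063 − 9(51.4) = 600.4.
Change in price: 51.4 − 64 = -12.6.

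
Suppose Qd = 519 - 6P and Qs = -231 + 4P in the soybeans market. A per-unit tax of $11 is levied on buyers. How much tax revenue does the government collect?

Tax revenue = 468.6

Pre-tax equilibrium: P* = 75, Q* = 69.
Tax on buyers shifts demand to Qd = 519 − 6(P + 11) = 453 - 6P.
453 - 6P = -231 + 4P gives seller price Ps = 68.4; buyers pay Pb = 68.4 + 11 = 79.4.
New quantity: Q = 519 − 6(79.4) = 42.6.
Revenue = 11 × 42.6 = 468.6.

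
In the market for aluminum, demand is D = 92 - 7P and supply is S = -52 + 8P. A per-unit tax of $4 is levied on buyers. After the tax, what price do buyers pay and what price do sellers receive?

Pre-tax equilibrium: P* = 9.6, Q* = 24.8.
Tax on buyers shifts demand to D = 92 − 7(P + 4) = 64 - 7P.
64 - 7P = -52 + 8P gives seller price Ps = 116/15; buyers pay Pb = 116/15 + 4 = 176/15.
New quantity: Q = 92 − 7(176/15) = 148/15.

Buyers pay 176/15, sellers receive 116/15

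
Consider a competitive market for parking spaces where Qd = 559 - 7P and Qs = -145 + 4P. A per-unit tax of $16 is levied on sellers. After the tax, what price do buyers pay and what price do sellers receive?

Buyers pay 768/11, sellers receive 592/11

Pre-tax equilibrium: P* = 64, Q* = 111.
Tax on sellers shifts supply to Qs = -145 + 4(P − 16) = -209 + 4P.
559 - 7P = -209 + 4P gives buyer price Pb = 768/11; sellers receive Ps = 768/11 − 16 = 592/11.
New quantity: Q = 559 − 7(768/11) = 773/11.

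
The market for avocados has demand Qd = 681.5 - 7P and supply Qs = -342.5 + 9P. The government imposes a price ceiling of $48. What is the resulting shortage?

Equilibrium price would be P* = 64, so the ceiling at 48 binds.
At P = 48: Qd = 681.5 − 7(48) = 345.5, Qs = -342.5 + 9(48) = 89.5.
Shortage = 345.5 − 89.5 = 256.

Shortage = 256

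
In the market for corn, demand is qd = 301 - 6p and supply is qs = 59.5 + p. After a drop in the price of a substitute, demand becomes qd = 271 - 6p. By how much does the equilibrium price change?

Original equilibrium: p* = 34.5, q* = 94.
New equilibrium: 271 - 6p = 59.5 + p, so 211.5 = 7p and p' = 423/14; q' = 271 − 6(423/14) = 628/7.
Change in price: 423/14 − 34.5 = -30/7.

Δp = -30/7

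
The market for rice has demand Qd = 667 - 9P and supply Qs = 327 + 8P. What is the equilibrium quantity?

Set Qd = Qs: 667 - 9P = 327 + 8P.
340 = 17P, so P* = 20.
Q* = 667 − 9(20) = 487.

Q* = 487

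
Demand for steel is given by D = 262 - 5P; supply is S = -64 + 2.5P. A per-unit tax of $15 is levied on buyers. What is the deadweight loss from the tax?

Deadweight loss = 187.5

Pre-tax equilibrium: P* = 652/15, Q* = 134/3.
Tax on buyers shifts demand to D = 262 − 5(P + 15) = 187 - 5P.
187 - 5P = -64 + 2.5P gives seller price Ps = 502/15; buyers pay Pb = 502/15 + 15 = 727/15.
New quantity: Q = 262 − 5(727/15) = 59/3.
DWL = ½ × 15 × (134/3 − 59/3) = 187.5.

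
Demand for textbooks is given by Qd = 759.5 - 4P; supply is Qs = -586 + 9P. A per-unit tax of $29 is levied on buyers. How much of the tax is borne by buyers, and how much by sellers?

Buyers bear 261/13, sellers bear 116/13

Pre-tax equilibrium: P* = 103.5, Q* = 345.5.
Tax on buyers shifts demand to Qd = 759.5 − 4(P + 29) = 643.5 - 4P.
643.5 - 4P = -586 + 9P gives seller price Ps = 2459/26; buyers pay Pb = 2459/26 + 29 = 3213/26.
New quantity: Q = 759.5 − 4(3213/26) = 6895/26.
Buyer burden = 3213/26 − 103.5 = 261/13; seller burden = 103.5 − 2459/26 = 116/13.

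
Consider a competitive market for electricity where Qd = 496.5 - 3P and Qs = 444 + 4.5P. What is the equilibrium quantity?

Set Qd = Qs: 496.5 - 3P = 444 + 4.5P.
52.5 = 7.5P, so P* = 7.
Q* = 496.5 − 3(7) = 475.5.

Q* = 475.5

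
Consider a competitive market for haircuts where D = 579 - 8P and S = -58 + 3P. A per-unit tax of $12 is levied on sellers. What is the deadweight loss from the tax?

Deadweight loss = 1728/11

Pre-tax equilibrium: P* = 637/11, Q* = 1273/11.
Tax on sellers shifts supply to S = -58 + 3(P − 12) = -94 + 3P.
579 - 8P = -94 + 3P gives buyer price Pb = 673/11; sellers receive Ps = 673/11 − 12 = 541/11.
New quantity: Q = 579 − 8(673/11) = 985/11.
DWL = ½ × 12 × (1273/11 − 985/11) = 1728/11.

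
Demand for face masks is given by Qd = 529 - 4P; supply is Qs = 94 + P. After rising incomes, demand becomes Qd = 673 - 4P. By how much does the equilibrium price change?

ΔP = 28.8

Original equilibrium: P* = 87, Q* = 181.
New equilibrium: 673 - 4P = 94 + P, so 579 = 5P and P' = 115.8; Q' = 673 − 4(115.8) = 209.8.
Change in price: 115.8 − 87 = 28.8.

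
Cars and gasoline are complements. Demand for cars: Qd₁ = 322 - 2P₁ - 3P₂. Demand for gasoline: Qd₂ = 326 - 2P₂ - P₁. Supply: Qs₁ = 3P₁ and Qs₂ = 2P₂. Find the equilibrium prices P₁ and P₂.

P₁ = 310/17, P₂ = 1308/17

Market 1: 322 - 2P₁ - 3P₂ = 3P₁ → 5P₁ + 3P₂ = 322.
Market 2: 4P₂ + P₁ = 326.
Eliminating P₂: 4×(1) − 3×(2) gives 17P₁ = 310, so P₁ = 310/17.
Back-substitute into (2): P₂ = (326 − 1×310/17) / 4 = 1308/17.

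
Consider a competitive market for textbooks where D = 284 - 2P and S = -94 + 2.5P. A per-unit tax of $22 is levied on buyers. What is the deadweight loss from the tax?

Pre-tax equilibrium: P* = 84, Q* = 116.
Tax on buyers shifts demand to D = 284 − 2(P + 22) = 240 - 2P.
240 - 2P = -94 + 2.5P gives seller price Ps = 668/9; buyers pay Pb = 668/9 + 22 = 866/9.
New quantity: Q = 284 − 2(866/9) = 824/9.
DWL = ½ × 22 × (116 − 824/9) = 2420/9.

Deadweight loss = 2420/9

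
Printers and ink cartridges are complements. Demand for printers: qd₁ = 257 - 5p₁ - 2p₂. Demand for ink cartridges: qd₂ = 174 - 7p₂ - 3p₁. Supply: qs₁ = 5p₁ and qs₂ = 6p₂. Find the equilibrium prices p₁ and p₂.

Market 1: 257 - 5p₁ - 2p₂ = 5p₁ → 10p₁ + 2p₂ = 257.
Market 2: 13p₂ + 3p₁ = 174.
Eliminating p₂: 13×(1) − 2×(2) gives 124p₁ = 2993, so p₁ = 2993/124.
Back-substitute into (2): p₂ = (174 − 3×2993/124) / 13 = 969/124.

p₁ = 2993/124, p₂ = 969/124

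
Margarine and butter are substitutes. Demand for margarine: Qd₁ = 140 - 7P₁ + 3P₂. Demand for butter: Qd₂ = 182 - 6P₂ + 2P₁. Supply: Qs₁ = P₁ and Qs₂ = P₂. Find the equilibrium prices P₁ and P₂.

Market 1: 140 - 7P₁ + 3P₂ = P₁ → 8P₁ - 3P₂ = 140.
Market 2: 7P₂ - 2P₁ = 182.
Eliminating P₂: 7×(1) + 3×(2) gives 50P₁ = 1526, so P₁ = 30.52.
Back-substitute into (2): P₂ = (182 + 2×30.52) / 7 = 34.72.

P₁ = 30.52, P₂ = 34.72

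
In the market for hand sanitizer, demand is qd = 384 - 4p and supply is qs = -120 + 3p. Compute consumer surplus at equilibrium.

Equilibrium: 384 - 4p = -120 + 3p gives p* = 72, q* = 96.
Demand choke price (qd = 0): p = 96.
CS = ½(96 − 72)(96) = 1152.

Consumer surplus = 1152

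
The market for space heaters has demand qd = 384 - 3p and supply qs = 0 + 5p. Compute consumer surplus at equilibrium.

Consumer surplus = 9600

Equilibrium: 384 - 3p = 0 + 5p gives p* = 48, q* = 240.
Demand choke price (qd = 0): p = 128.
CS = ½(128 − 48)(240) = 9600.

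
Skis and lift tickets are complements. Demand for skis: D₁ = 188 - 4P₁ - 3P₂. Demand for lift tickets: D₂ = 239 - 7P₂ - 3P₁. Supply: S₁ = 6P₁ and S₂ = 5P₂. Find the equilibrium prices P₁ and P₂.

Market 1: 188 - 4P₁ - 3P₂ = 6P₁ → 10P₁ + 3P₂ = 188.
Market 2: 12P₂ + 3P₁ = 239.
Eliminating P₂: 12×(1) − 3×(2) gives 111P₁ = 1539, so P₁ = 513/37.
Back-substitute into (2): P₂ = (239 − 3×513/37) / 12 = 1826/111.

P₁ = 513/37, P₂ = 1826/111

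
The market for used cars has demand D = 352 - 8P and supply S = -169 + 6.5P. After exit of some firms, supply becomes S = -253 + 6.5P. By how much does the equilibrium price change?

ΔP = 168/29

Original equilibrium: P* = 1042/29, Q* = 1872/29.
New equilibrium: 352 - 8P = -253 + 6.5P, so 605 = 14.5P and P' = 1210/29; Q' = 352 − 8(1210/29) = 528/29.
Change in price: 1210/29 − 1042/29 = 168/29.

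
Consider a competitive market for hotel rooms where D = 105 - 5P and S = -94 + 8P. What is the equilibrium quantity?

Q* = 370/13

Set D = S: 105 - 5P = -94 + 8P.
199 = 13P, so P* = 199/13.
Q* = 105 − 5(199/13) = 370/13.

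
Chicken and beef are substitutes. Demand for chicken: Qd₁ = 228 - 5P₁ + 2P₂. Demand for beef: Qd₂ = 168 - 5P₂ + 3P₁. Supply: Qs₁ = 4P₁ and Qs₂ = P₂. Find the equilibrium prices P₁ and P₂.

P₁ = 35.5, P₂ = 45.75

Market 1: 228 - 5P₁ + 2P₂ = 4P₁ → 9P₁ - 2P₂ = 228.
Market 2: 6P₂ - 3P₁ = 168.
Eliminating P₂: 6×(1) + 2×(2) gives 48P₁ = 1704, so P₁ = 35.5.
Back-substitute into (2): P₂ = (168 + 3×35.5) / 6 = 45.75.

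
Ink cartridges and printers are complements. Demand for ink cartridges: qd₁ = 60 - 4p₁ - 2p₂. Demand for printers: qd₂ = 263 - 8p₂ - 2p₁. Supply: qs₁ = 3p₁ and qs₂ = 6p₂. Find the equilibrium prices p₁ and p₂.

Market 1: 60 - 4p₁ - 2p₂ = 3p₁ → 7p₁ + 2p₂ = 60.
Market 2: 14p₂ + 2p₁ = 263.
Eliminating p₂: 14×(1) − 2×(2) gives 94p₁ = 314, so p₁ = 157/47.
Back-substitute into (2): p₂ = (263 − 2×157/47) / 14 = 1721/94.

p₁ = 157/47, p₂ = 1721/94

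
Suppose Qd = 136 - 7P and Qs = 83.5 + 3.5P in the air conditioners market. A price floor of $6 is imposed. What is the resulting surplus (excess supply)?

Equilibrium price would be P* = 5, so the floor at 6 binds.
At P = 6: Qd = 94, Qs = 104.5.
Surplus = 104.5 − 94 = 10.5.

Surplus = 10.5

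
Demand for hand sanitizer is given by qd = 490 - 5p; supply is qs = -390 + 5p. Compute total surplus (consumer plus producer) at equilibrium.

Equilibrium: 490 - 5p = -390 + 5p gives p* = 88, q* = 50.
Demand choke price: p = 98; supply starts at p = 78.
CS = ½(98 − 88)(50) = 250; PS = ½(88 − 78)(50) = 250.

Total surplus = 500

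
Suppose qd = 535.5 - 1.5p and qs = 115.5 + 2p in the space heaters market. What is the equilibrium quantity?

Set qd = qs: 535.5 - 1.5p = 115.5 + 2p.
420 = 3.5p, so p* = 120.
q* = 535.5 − 1.5(120) = 355.5.

q* = 355.5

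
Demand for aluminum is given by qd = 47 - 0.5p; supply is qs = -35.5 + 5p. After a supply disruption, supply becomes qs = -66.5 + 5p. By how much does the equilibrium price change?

Original equilibrium: p* = 15, q* = 39.5.
New equilibrium: 47 - 0.5p = -66.5 + 5p, so 113.5 = 5.5p and p' = 227/11; q' = 47 − 0.5(227/11) = 807/22.
Change in price: 227/11 − 15 = 62/11.

Δp = 62/11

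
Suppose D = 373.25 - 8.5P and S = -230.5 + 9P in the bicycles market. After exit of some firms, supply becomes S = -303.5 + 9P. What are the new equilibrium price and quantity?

P' = 2707/70, Q' = 1559/35

Original equilibrium: P* = 34.5, Q* = 80.
New equilibrium: 373.25 - 8.5P = -303.5 + 9P, so 676.75 = 17.5P and P' = 2707/70; Q' = 373.25 − 8.5(2707/70) = 1559/35.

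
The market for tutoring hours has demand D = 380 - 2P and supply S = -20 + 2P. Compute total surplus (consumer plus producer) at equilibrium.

Total surplus = 16200

Equilibrium: 380 - 2P = -20 + 2P gives P* = 100, Q* = 180.
Demand choke price: P = 190; supply starts at P = 10.
CS = ½(190 − 100)(180) = 8100; PS = ½(100 − 10)(180) = 8100.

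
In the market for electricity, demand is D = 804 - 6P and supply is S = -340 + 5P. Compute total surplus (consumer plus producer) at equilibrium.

Total surplus = 5940

Equilibrium: 804 - 6P = -340 + 5P gives P* = 104, Q* = 180.
Demand choke price: P = 134; supply starts at P = 68.
CS = ½(134 − 104)(180) = 2700; PS = ½(104 − 68)(180) = 3240.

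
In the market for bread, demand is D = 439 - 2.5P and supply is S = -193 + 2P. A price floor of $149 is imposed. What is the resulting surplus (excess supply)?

Surplus = 38.5

Equilibrium price would be P* = 1264/9, so the floor at 149 binds.
At P = 149: D = 66.5, S = 105.
Surplus = 105 − 66.5 = 38.5.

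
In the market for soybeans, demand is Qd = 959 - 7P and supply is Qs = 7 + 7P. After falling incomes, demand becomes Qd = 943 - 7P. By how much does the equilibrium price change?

Original equilibrium: P* = 68, Q* = 483.
New equilibrium: 943 - 7P = 7 + 7P, so 936 = 14P and P' = 468/7; Q' = 943 − 7(468/7) = 475.
Change in price: 468/7 − 68 = -8/7.

ΔP = -8/7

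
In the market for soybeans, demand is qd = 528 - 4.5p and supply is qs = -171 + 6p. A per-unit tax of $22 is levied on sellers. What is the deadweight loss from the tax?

Pre-tax equilibrium: p* = 466/7, q* = 1599/7.
Tax on sellers shifts supply to qs = -171 + 6(p − 22) = -303 + 6p.
528 - 4.5p = -303 + 6p gives buyer price pb = 554/7; sellers receive ps = 554/7 − 22 = 400/7.
New quantity: q = 528 − 4.5(554/7) = 1203/7.
DWL = ½ × 22 × (1599/7 − 1203/7) = 4356/7.

Deadweight loss = 4356/7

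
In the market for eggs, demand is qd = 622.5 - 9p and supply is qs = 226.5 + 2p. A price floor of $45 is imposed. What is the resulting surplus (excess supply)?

Equilibrium price would be p* = 36, so the floor at 45 binds.
At p = 45: qd = 217.5, qs = 316.5.
Surplus = 316.5 − 217.5 = 99.

Surplus = 99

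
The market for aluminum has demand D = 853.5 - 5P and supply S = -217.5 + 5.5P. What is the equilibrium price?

P* = 102

Set D = S: 853.5 - 5P = -217.5 + 5.5P.
1071 = 10.5P, so P* = 102.
Q* = 853.5 − 5(102) = 343.5.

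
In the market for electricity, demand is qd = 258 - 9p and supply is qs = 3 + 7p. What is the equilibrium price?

p* = 15.9375

Set qd = qs: 258 - 9p = 3 + 7p.
255 = 16p, so p* = 15.9375.
q* = 258 − 9(15.9375) = 114.5625.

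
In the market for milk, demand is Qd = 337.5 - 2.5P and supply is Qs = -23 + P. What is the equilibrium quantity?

Q* = 80

Set Qd = Qs: 337.5 - 2.5P = -23 + P.
360.5 = 3.5P, so P* = 103.
Q* = 337.5 − 2.5(103) = 80.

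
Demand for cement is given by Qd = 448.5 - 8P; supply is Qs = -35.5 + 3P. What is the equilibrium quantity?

Q* = 96.5

Set Qd = Qs: 448.5 - 8P = -35.5 + 3P.
484 = 11P, so P* = 44.
Q* = 448.5 − 8(44) = 96.5.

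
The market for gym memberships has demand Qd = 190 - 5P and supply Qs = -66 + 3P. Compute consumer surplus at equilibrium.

Consumer surplus = 90

Equilibrium: 190 - 5P = -66 + 3P gives P* = 32, Q* = 30.
Demand choke price (Qd = 0): P = 38.
CS = ½(38 − 32)(30) = 90.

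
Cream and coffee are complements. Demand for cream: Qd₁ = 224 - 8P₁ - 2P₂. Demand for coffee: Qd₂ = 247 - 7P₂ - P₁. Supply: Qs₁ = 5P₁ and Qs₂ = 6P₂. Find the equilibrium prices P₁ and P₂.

P₁ = 2418/167, P₂ = 2987/167

Market 1: 224 - 8P₁ - 2P₂ = 5P₁ → 13P₁ + 2P₂ = 224.
Market 2: 13P₂ + P₁ = 247.
Eliminating P₂: 13×(1) − 2×(2) gives 167P₁ = 2418, so P₁ = 2418/167.
Back-substitute into (2): P₂ = (247 − 1×2418/167) / 13 = 2987/167.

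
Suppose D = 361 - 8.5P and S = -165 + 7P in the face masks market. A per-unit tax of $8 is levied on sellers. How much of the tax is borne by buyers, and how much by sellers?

Buyers bear 112/31, sellers bear 136/31

Pre-tax equilibrium: P* = 1052/31, Q* = 2249/31.
Tax on sellers shifts supply to S = -165 + 7(P − 8) = -221 + 7P.
361 - 8.5P = -221 + 7P gives buyer price Pb = 1164/31; sellers receive Ps = 1164/31 − 8 = 916/31.
New quantity: Q = 361 − 8.5(1164/31) = 1297/31.
Buyer burden = 1164/31 − 1052/31 = 112/31; seller burden = 1052/31 − 916/31 = 136/31.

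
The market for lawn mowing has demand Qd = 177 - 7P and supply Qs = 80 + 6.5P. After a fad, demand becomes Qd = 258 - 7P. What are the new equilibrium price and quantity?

Original equilibrium: P* = 194/27, Q* = 3421/27.
New equilibrium: 258 - 7P = 80 + 6.5P, so 178 = 13.5P and P' = 356/27; Q' = 258 − 7(356/27) = 4474/27.

P' = 356/27, Q' = 4474/27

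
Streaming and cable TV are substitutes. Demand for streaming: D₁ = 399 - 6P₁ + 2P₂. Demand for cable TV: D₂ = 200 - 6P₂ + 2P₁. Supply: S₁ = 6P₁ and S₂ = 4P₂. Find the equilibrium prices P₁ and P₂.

Market 1: 399 - 6P₁ + 2P₂ = 6P₁ → 12P₁ - 2P₂ = 399.
Market 2: 10P₂ - 2P₁ = 200.
Eliminating P₂: 10×(1) + 2×(2) gives 116P₁ = 4390, so P₁ = 2195/58.
Back-substitute into (2): P₂ = (200 + 2×2195/58) / 10 = 1599/58.

P₁ = 2195/58, P₂ = 1599/58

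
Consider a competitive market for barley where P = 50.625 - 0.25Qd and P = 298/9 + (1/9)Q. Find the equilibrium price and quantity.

Set the two price expressions equal: 50.625 - 0.25Q = 298/9 + (1/9)Q.
1261/72 = (13/36)Q, so Q* = 48.5.
P* = 50.625 − (0.25)(48.5) = 38.5.

P* = 38.5, Q* = 48.5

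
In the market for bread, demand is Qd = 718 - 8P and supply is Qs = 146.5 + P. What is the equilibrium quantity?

Set Qd = Qs: 718 - 8P = 146.5 + P.
571.5 = 9P, so P* = 63.5.
Q* = 718 − 8(63.5) = 210.

Q* = 210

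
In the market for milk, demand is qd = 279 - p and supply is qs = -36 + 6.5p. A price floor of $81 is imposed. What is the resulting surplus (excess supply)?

Equilibrium price would be p* = 42, so the floor at 81 binds.
At p = 81: qd = 198, qs = 490.5.
Surplus = 490.5 − 198 = 292.5.

Surplus = 292.5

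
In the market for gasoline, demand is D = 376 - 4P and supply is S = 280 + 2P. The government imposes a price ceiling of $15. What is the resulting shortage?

Equilibrium price would be P* = 16, so the ceiling at 15 binds.
At P = 15: D = 376 − 4(15) = 316, S = 280 + 2(15) = 310.
Shortage = 316 − 310 = 6.

Shortage = 6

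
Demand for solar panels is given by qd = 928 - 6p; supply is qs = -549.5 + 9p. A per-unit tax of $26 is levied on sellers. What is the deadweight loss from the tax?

Deadweight loss = 1216.8

Pre-tax equilibrium: p* = 98.5, q* = 337.
Tax on sellers shifts supply to qs = -549.5 + 9(p − 26) = -783.5 + 9p.
928 - 6p = -783.5 + 9p gives buyer price pb = 114.1; sellers receive ps = 114.1 − 26 = 88.1.
New quantity: q = 928 − 6(114.1) = 243.4.
DWL = ½ × 26 × (337 − 243.4) = 1216.8.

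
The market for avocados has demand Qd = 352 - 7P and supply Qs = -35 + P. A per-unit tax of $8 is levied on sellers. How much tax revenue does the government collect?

Pre-tax equilibrium: P* = 48.375, Q* = 13.375.
Tax on sellers shifts supply to Qs = -35 + 1(P − 8) = -43 + P.
352 - 7P = -43 + P gives buyer price Pb = 49.375; sellers receive Ps = 49.375 − 8 = 41.375.
New quantity: Q = 352 − 7(49.375) = 6.375.
Revenue = 8 × 6.375 = 51.

Tax revenue = 51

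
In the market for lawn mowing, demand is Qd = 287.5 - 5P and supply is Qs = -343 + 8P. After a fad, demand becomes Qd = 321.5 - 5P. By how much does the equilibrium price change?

ΔP = 34/13

Original equilibrium: P* = 48.5, Q* = 45.
New equilibrium: 321.5 - 5P = -343 + 8P, so 664.5 = 13P and P' = 1329/26; Q' = 321.5 − 5(1329/26) = 857/13.
Change in price: 1329/26 − 48.5 = 34/13.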